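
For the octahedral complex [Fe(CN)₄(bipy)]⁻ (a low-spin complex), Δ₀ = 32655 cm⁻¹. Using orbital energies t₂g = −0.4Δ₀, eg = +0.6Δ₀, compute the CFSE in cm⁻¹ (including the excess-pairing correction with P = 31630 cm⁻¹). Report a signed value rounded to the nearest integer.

-2050

Ligand charges: 4×(-1) from CN⁻ and 1×(+0) from bipy sum to -4; with overall charge -1, Fe is +3.
Group 8 minus oxidation state +3 gives a d⁵ configuration for Fe³⁺.
The d⁵ electrons fill as t₂g⁵ eg⁰.
The orbital stabilization is -2.0Δ₀ = -2.0 × 32655 = -65310 cm⁻¹.
High-spin d⁵ would be t₂g³ eg² with 0 pairs; low-spin has 2, so 2 excess pairs cost +2P = +63260 cm⁻¹.
Overall CFSE = -65310 + 63260 = -2050 cm⁻¹.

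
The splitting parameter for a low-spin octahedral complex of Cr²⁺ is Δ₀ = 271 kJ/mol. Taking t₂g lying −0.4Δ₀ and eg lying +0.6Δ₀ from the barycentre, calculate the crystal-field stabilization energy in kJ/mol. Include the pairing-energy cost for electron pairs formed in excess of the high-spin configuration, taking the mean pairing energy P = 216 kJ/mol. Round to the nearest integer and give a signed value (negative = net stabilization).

Cr sits in group 6; removing 2 electrons leaves Cr²⁺ with 6 − 2 = 4 d electrons.
Configuration: t₂g⁴ eg⁰.
Orbital CFSE = 4(-0.4) + 0(0.6) = -1.6Δ₀ = -1.6 × 271 = -434 kJ/mol.
Pairing penalty: 1 pair vs 0 in the high-spin reference → 1 extra × P = 216 kJ/mol.
Overall CFSE = -434 + 216 = -218 kJ/mol.

-218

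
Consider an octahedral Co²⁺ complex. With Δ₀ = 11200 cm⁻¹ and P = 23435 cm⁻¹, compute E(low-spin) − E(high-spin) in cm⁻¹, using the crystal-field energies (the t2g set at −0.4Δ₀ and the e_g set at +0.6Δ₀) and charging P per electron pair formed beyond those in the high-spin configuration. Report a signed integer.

Co sits in group 9; removing 2 electrons leaves Co²⁺ with 9 − 2 = 7 d electrons.
High-spin d⁷ fills as t2g^5 e_g^2 with CFSE 5(−0.4) + 2(+0.6) = -0.8Δ₀ = -8960 cm⁻¹.
For low-spin the configuration is t2g^6 e_g^1: orbital energy -1.8 × 11200 = -20160 cm⁻¹, and 1 additional pair relative to high-spin adds 23435 cm⁻¹, giving 3275 cm⁻¹.
The difference is 3275 − (-8960) = 12235 cm⁻¹, so high-spin lies lower.

12235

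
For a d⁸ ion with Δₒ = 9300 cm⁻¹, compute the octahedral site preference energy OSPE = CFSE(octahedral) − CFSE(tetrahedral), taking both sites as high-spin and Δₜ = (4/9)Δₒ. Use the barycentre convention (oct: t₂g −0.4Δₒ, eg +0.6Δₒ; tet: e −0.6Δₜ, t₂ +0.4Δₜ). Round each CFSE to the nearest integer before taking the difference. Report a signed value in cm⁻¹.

In an octahedral site d⁸ (HS) is t₂g⁶ eg², giving CFSE(oct) = -1.2Δₒ = -11160 cm⁻¹.
Tetrahedral: e⁴ t₂⁴, CFSE = 4(−0.6) + 4(+0.4) = -0.8Δₜ = -0.8 × (4/9) × 9300 = -3307 cm⁻¹.
Subtracting, OSPE = -11160 − (-3307) = -7853 cm⁻¹.

-7853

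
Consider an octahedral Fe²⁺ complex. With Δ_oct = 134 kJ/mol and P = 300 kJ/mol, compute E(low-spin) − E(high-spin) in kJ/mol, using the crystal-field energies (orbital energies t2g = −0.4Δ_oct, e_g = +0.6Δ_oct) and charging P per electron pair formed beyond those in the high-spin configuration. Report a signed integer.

332

Group 8 minus oxidation state +2 gives a d⁶ configuration for Fe²⁺.
High-spin: t2g^4 e_g^2, CFSE = -0.4Δ_oct = -54 kJ/mol.
Low-spin: t2g^6 e_g^0, orbital CFSE = -2.4Δ_oct = -322 kJ/mol; plus 2 excess pairs × P = +600 kJ/mol; total 278 kJ/mol.
E(LS) − E(HS) = 278 − (-54) = 332 kJ/mol.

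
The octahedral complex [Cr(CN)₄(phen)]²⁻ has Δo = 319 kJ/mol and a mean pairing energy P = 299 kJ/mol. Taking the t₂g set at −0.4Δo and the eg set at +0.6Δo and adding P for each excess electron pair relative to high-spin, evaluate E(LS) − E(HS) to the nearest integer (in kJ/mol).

-20

Ligand charges: 4×(-1) from CN⁻ and 1×(+0) from phen sum to -4; with overall charge -2, Cr is +2.
Cr is in group 6, so Cr²⁺ is d⁴ (6 − 2 = 4).
In the high-spin limit (t₂g³ eg¹) the orbital term is -0.6Δo = -191 kJ/mol, with no excess pairing.
Low-spin t₂g⁴ eg⁰ gives -1.6Δo = -510 kJ/mol, but forming 1 extra pair costs 1P = 299 kJ/mol, so E(LS) = -510 + 299 = -211 kJ/mol.
E(LS) − E(HS) = -211 − (-191) = -20 kJ/mol.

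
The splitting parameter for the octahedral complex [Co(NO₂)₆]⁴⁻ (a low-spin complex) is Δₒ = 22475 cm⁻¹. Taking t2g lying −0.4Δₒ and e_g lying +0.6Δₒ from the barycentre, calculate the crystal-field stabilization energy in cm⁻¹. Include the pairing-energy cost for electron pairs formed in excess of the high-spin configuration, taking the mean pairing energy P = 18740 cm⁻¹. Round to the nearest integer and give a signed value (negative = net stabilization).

-21715

Each NO₂⁻ contributes -1; 6 × (-1) = -6. With overall charge -4, Co is in the +2 oxidation state.
Co is in group 9, so Co²⁺ is d⁷ (9 − 2 = 7).
Configuration: t2g^6 e_g^1.
Orbital CFSE = 6(-0.4) + 1(0.6) = -1.8Δₒ = -1.8 × 22475 = -40455 cm⁻¹.
Relative to high-spin t2g^5 e_g^2 (2 paired), the low-spin configuration has 1 additional pair, contributing +1 × 18740 = +18740 cm⁻¹.
Combining: -40455 + 18740 = -21715 cm⁻¹.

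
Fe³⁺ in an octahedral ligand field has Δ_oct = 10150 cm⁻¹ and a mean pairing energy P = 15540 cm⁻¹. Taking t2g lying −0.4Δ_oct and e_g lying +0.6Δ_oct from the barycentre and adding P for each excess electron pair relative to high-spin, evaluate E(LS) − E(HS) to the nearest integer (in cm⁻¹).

10780

Group 8 minus oxidation state +3 gives a d⁵ configuration for Fe³⁺.
High-spin d⁵ fills as t2g^3 e_g^2 with CFSE 3(−0.4) + 2(+0.6) = 0.0Δ_oct = 0 cm⁻¹.
Low-spin t2g^5 e_g^0 gives -2.0Δ_oct = -20300 cm⁻¹, but forming 2 extra pairs costs 2P = 31080 cm⁻¹, so E(LS) = -20300 + 31080 = 10780 cm⁻¹.
Thus E(LS) − E(HS) = 10780 cm⁻¹.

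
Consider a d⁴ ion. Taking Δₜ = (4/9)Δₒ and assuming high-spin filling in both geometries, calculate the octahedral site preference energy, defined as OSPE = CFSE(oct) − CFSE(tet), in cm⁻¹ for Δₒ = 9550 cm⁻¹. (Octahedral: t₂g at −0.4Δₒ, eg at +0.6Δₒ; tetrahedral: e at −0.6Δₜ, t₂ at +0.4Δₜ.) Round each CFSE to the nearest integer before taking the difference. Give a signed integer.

-4032

Octahedral (high-spin): t2g^3 e_g^1, CFSE = 3(−0.4) + 1(+0.6) = -0.6Δₒ = -0.6 × 9550 = -5730 cm⁻¹.
Tetrahedral e^2 t2^2 gives -0.4Δₜ = -0.4 × (4/9) × 9550 = -1698 cm⁻¹.
Subtracting, OSPE = -5730 − (-1698) = -4032 cm⁻¹.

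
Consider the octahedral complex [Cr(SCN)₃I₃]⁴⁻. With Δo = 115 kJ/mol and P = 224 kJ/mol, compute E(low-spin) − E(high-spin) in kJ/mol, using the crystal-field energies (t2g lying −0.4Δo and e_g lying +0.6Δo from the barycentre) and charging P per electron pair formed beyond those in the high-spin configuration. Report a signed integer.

109

Ligand charges: 3×(-1) from SCN⁻ and 3×(-1) from I⁻ sum to -6; with overall charge -4, Cr is +2.
Group 6 minus oxidation state +2 gives a d⁴ configuration for Cr²⁺.
High-spin: t2g^3 e_g^1, CFSE = -0.6Δo = -69 kJ/mol.
Low-spin: t2g^4 e_g^0, orbital CFSE = -1.6Δo = -184 kJ/mol; plus 1 excess pair × P = +224 kJ/mol; total 40 kJ/mol.
The difference is 40 − (-69) = 109 kJ/mol, so high-spin lies lower.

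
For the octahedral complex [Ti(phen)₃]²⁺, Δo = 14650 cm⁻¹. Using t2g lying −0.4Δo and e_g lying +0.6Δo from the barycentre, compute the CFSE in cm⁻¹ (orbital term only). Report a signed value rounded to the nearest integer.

-11720

phen is neutral, so the +2 overall charge sits on Ti: oxidation state +2.
Ti is in group 4, so Ti²⁺ is d² (4 − 2 = 2).
Electron filling gives t2g^2 e_g^0.
The orbital stabilization is -0.8Δo = -0.8 × 14650 = -11720 cm⁻¹.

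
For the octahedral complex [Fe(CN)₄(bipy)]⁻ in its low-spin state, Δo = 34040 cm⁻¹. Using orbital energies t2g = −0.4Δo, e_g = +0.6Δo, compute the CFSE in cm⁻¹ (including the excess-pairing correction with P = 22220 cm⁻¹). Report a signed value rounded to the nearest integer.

-23640

Ligand charges: 4×(-1) from CN⁻ and 1×(+0) from bipy sum to -4; with overall charge -1, Fe is +3.
Fe sits in group 8; removing 3 electrons leaves Fe³⁺ with 8 − 3 = 5 d electrons.
Electron filling gives t2g^5 e_g^0.
CFSE(orbital) = 5×(-0.4Δo) + 0×(0.6Δo) = -2.0Δo; with Δo = 34040 cm⁻¹ that is -68080 cm⁻¹.
High-spin d⁵ would be t2g^3 e_g^2 with 0 pairs; low-spin has 2, so 2 excess pairs cost +2P = +44440 cm⁻¹.
Combining: -68080 + 44440 = -23640 cm⁻¹.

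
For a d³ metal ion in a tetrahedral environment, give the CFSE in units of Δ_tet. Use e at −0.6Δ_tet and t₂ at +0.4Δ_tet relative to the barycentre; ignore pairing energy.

-0.8 Δ_tet

Tetrahedral splitting is small, so the complex is high-spin.
Configuration: e² t₂¹.
CFSE = 2(-0.6Δ_tet) + 1(0.4Δ_tet) = -1.2Δ_tet + 0.4Δ_tet = -0.8Δ_tet.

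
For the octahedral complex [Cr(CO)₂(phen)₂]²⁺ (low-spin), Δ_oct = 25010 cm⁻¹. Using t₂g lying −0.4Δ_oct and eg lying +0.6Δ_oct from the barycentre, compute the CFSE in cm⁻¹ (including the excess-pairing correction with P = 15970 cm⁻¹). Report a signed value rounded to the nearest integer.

Ligand charges: 2×(+0) from CO and 2×(+0) from phen sum to +0; with overall charge +2, Cr is +2.
Cr²⁺: group 6, so d-count = 6 − 2 = 4.
The d⁴ electrons fill as t₂g⁴ eg⁰.
Orbital CFSE = 4(-0.4) + 0(0.6) = -1.6Δ_oct = -1.6 × 25010 = -40016 cm⁻¹.
Relative to high-spin t₂g³ eg¹ (0 paired), the low-spin configuration has 1 additional pair, contributing +1 × 15970 = +15970 cm⁻¹.
Combining: -40016 + 15970 = -24046 cm⁻¹.

-24046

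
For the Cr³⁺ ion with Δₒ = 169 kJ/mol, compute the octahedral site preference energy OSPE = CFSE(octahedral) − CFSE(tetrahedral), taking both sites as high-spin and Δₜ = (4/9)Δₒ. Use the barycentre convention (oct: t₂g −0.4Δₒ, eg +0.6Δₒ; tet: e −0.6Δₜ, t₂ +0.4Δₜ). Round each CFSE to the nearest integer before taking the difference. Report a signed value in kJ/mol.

Cr sits in group 6; removing 3 electrons leaves Cr³⁺ with 6 − 3 = 3 d electrons.
In an octahedral site d³ (HS) is t2g^3 e_g^0, giving CFSE(oct) = -1.2Δₒ = -203 kJ/mol.
Tetrahedral: e^2 t2^1, CFSE = 2(−0.6) + 1(+0.4) = -0.8Δₜ = -0.8 × (4/9) × 169 = -60 kJ/mol.
OSPE = CFSE(oct) − CFSE(tet) = -203 − (-60) = -143 kJ/mol.

-143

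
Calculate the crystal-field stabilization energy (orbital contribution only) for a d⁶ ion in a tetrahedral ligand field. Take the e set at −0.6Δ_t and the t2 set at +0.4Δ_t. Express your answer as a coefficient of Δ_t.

-0.6 Δ_t

Tetrahedral fields are weak (Δₜ ≈ 4/9 Δₒ), so electrons fill high-spin.
Configuration: e^3 t2^3.
CFSE = 3(-0.6Δ_t) + 3(0.4Δ_t) = -1.8Δ_t + 1.2Δ_t = -0.6Δ_t.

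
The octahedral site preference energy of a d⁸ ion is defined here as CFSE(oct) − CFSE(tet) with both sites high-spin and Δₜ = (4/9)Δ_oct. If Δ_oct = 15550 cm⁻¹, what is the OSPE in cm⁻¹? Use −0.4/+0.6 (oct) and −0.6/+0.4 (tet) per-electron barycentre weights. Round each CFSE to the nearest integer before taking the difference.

In an octahedral site d⁸ (HS) is t2g^6 e_g^2, giving CFSE(oct) = -1.2Δ_oct = -18660 cm⁻¹.
Tetrahedral: e^4 t2^4, CFSE = 4(−0.6) + 4(+0.4) = -0.8Δₜ = -0.8 × (4/9) × 15550 = -5529 cm⁻¹.
OSPE = -18660 − (-5529) = -13131 cm⁻¹.

-13131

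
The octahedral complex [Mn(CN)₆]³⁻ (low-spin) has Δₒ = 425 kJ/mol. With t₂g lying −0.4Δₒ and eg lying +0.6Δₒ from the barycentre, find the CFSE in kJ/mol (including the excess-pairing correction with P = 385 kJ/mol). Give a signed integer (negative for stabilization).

Each CN⁻ contributes -1; 6 × (-1) = -6. With overall charge -3, Mn is in the +3 oxidation state.
Mn is in group 7, so Mn³⁺ is d⁴ (7 − 3 = 4).
Electron filling gives t₂g⁴ eg⁰.
The orbital stabilization is -1.6Δₒ = -1.6 × 425 = -680 kJ/mol.
Pairing penalty: 1 pair vs 0 in the high-spin reference → 1 extra × P = 385 kJ/mol.
Overall CFSE = -680 + 385 = -295 kJ/mol.

-295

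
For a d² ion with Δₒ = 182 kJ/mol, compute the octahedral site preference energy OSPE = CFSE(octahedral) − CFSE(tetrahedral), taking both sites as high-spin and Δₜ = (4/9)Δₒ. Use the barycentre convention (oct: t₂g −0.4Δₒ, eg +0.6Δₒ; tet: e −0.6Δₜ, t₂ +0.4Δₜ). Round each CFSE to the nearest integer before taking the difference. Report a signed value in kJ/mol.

Octahedral high-spin t₂g² eg⁰: CFSE = -0.8 × 182 = -146 kJ/mol.
In a tetrahedral site the filling is e² t₂⁰: CFSE(tet) = -1.2Δₜ = -1.2 × (4/9)(182) = -97 kJ/mol.
Subtracting, OSPE = -146 − (-97) = -49 kJ/mol.

-49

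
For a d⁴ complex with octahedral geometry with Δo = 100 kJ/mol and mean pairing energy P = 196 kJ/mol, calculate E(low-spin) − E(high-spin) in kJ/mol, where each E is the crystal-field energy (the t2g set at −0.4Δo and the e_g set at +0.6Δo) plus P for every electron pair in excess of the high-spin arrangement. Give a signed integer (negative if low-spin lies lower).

In the high-spin limit (t2g^3 e_g^1) the orbital term is -0.6Δo = -60 kJ/mol, with no excess pairing.
For low-spin the configuration is t2g^4 e_g^0: orbital energy -1.6 × 100 = -160 kJ/mol, and 1 additional pair relative to high-spin adds 196 kJ/mol, giving 36 kJ/mol.
Thus E(LS) − E(HS) = 96 kJ/mol.

96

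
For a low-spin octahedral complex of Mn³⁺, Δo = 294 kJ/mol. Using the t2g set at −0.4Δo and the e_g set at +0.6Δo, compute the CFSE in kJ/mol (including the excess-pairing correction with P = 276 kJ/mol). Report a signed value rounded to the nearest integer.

-194

Mn sits in group 7; removing 3 electrons leaves Mn³⁺ with 7 − 3 = 4 d electrons.
The d⁴ electrons fill as t2g^4 e_g^0.
The orbital stabilization is -1.6Δo = -1.6 × 294 = -470 kJ/mol.
Relative to high-spin t2g^3 e_g^1 (0 paired), the low-spin configuration has 1 additional pair, contributing +1 × 276 = +276 kJ/mol.
Net CFSE = -470 + 276 = -194 kJ/mol.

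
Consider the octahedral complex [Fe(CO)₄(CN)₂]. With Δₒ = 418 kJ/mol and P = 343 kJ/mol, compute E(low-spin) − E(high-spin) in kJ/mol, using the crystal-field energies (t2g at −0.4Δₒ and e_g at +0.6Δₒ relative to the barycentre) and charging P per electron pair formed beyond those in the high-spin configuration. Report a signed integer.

Ligand charges: 4×(+0) from CO and 2×(-1) from CN⁻ sum to -2; with overall charge +0, Fe is +2.
Group 8 minus oxidation state +2 gives a d⁶ configuration for Fe²⁺.
High-spin: t2g^4 e_g^2, CFSE = -0.4Δₒ = -167 kJ/mol.
Low-spin: t2g^6 e_g^0, orbital CFSE = -2.4Δₒ = -1003 kJ/mol; plus 2 excess pairs × P = +686 kJ/mol; total -317 kJ/mol.
The difference is -317 − (-167) = -150 kJ/mol, so low-spin lies lower.

-150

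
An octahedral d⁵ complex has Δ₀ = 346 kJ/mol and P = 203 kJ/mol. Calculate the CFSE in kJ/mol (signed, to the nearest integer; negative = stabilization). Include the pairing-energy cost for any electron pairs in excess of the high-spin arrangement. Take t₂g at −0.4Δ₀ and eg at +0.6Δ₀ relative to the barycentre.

Here Δ₀ > P (346 > 203), so the low-spin state is favoured.
Configuration: t₂g⁵ eg⁰.
Orbital CFSE = -2.0Δ₀ = -2.0 × 346 = -692 kJ/mol.
Excess pairs vs high-spin: 2 − 0 = 2; pairing cost = +406 kJ/mol.
Net CFSE = -692 + 406 = -286 kJ/mol.

-286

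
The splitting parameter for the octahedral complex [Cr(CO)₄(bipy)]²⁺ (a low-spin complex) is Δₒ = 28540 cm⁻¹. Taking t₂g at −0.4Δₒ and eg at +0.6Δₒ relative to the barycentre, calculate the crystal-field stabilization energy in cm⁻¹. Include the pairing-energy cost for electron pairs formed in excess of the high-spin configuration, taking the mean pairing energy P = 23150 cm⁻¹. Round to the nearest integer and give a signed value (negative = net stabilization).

-22514

Ligand charges: 4×(+0) from CO and 1×(+0) from bipy sum to +0; with overall charge +2, Cr is +2.
Cr sits in group 6; removing 2 electrons leaves Cr²⁺ with 6 − 2 = 4 d electrons.
Electron filling gives t₂g⁴ eg⁰.
Orbital CFSE = 4(-0.4) + 0(0.6) = -1.6Δₒ = -1.6 × 28540 = -45664 cm⁻¹.
Relative to high-spin t₂g³ eg¹ (0 paired), the low-spin configuration has 1 additional pair, contributing +1 × 23150 = +23150 cm⁻¹.
Overall CFSE = -45664 + 23150 = -22514 cm⁻¹.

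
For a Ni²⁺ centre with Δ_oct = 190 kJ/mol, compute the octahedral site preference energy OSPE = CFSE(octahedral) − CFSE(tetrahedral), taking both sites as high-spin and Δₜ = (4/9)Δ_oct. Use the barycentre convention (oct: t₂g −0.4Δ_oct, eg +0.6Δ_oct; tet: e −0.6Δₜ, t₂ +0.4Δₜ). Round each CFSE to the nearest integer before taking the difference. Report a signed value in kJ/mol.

Ni is in group 10, so Ni²⁺ is d⁸ (10 − 2 = 8).
Octahedral high-spin t2g^6 e_g^2: CFSE = -1.2 × 190 = -228 kJ/mol.
In a tetrahedral site the filling is e^4 t2^4: CFSE(tet) = -0.8Δₜ = -0.8 × (4/9)(190) = -68 kJ/mol.
OSPE = CFSE(oct) − CFSE(tet) = -228 − (-68) = -160 kJ/mol.

-160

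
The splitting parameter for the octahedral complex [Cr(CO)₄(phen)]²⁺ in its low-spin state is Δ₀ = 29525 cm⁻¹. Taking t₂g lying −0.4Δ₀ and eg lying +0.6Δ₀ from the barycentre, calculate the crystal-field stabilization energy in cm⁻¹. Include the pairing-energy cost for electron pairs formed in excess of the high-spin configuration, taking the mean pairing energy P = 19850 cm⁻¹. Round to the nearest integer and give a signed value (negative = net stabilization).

-27390

Ligand charges: 4×(+0) from CO and 1×(+0) from phen sum to +0; with overall charge +2, Cr is +2.
Cr is in group 6, so Cr²⁺ is d⁴ (6 − 2 = 4).
Configuration: t₂g⁴ eg⁰.
CFSE(orbital) = 4×(-0.4Δ₀) + 0×(0.6Δ₀) = -1.6Δ₀; with Δ₀ = 29525 cm⁻¹ that is -47240 cm⁻¹.
High-spin d⁴ would be t₂g³ eg¹ with 0 pairs; low-spin has 1, so 1 excess pair costs +1P = +19850 cm⁻¹.
Overall CFSE = -47240 + 19850 = -27390 cm⁻¹.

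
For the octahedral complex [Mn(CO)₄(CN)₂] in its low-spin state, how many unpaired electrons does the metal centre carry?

1

Ligand charges: 4×(+0) from CO and 2×(-1) from CN⁻ sum to -2; with overall charge +0, Mn is +2.
Mn²⁺: group 7, so d-count = 7 − 2 = 5.
Configuration: t2g^5 e_g^0, giving 1 unpaired electron.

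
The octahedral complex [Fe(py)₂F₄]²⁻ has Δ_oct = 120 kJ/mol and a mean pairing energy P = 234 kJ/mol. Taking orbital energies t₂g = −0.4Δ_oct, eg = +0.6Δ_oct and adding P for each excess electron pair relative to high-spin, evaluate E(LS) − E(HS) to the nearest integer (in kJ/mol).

Ligand charges: 2×(+0) from py and 4×(-1) from F⁻ sum to -4; with overall charge -2, Fe is +2.
Fe²⁺: group 8, so d-count = 8 − 2 = 6.
In the high-spin limit (t₂g⁴ eg²) the orbital term is -0.4Δ_oct = -48 kJ/mol, with no excess pairing.
For low-spin the configuration is t₂g⁶ eg⁰: orbital energy -2.4 × 120 = -288 kJ/mol, and 2 additional pairs relative to high-spin add 468 kJ/mol, giving 180 kJ/mol.
Thus E(LS) − E(HS) = 228 kJ/mol.

228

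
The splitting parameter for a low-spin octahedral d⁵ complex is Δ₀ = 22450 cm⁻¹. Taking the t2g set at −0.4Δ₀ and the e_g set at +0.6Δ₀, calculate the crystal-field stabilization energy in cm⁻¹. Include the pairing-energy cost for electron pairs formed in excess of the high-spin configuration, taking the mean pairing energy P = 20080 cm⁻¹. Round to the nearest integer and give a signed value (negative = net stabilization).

Electron filling gives t2g^5 e_g^0.
The orbital stabilization is -2.0Δ₀ = -2.0 × 22450 = -44900 cm⁻¹.
Relative to high-spin t2g^3 e_g^2 (0 paired), the low-spin configuration has 2 additional pairs, contributing +2 × 20080 = +40160 cm⁻¹.
Overall CFSE = -44900 + 40160 = -4740 cm⁻¹.

-4740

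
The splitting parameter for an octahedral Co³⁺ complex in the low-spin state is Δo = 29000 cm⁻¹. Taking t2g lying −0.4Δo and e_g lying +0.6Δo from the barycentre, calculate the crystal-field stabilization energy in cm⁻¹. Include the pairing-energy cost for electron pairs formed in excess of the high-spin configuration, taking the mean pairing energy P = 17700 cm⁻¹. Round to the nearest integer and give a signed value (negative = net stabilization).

Group 9 minus oxidation state +3 gives a d⁶ configuration for Co³⁺.
Configuration: t2g^6 e_g^0.
The orbital stabilization is -2.4Δo = -2.4 × 29000 = -69600 cm⁻¹.
High-spin d⁶ would be t2g^4 e_g^2 with 1 pair; low-spin has 3, so 2 excess pairs cost +2P = +35400 cm⁻¹.
Net CFSE = -69600 + 35400 = -34200 cm⁻¹.

-34200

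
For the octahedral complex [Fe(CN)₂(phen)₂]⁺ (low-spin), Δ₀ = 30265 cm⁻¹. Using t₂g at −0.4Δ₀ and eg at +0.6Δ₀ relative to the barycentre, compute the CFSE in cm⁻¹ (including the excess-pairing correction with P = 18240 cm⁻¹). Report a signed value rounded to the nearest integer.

Ligand charges: 2×(-1) from CN⁻ and 2×(+0) from phen sum to -2; with overall charge +1, Fe is +3.
Fe sits in group 8; removing 3 electrons leaves Fe³⁺ with 8 − 3 = 5 d electrons.
Electron filling gives t₂g⁵ eg⁰.
Orbital CFSE = 5(-0.4) + 0(0.6) = -2.0Δ₀ = -2.0 × 30265 = -60530 cm⁻¹.
Relative to high-spin t₂g³ eg² (0 paired), the low-spin configuration has 2 additional pairs, contributing +2 × 18240 = +36480 cm⁻¹.
Overall CFSE = -60530 + 36480 = -24050 cm⁻¹.

-24050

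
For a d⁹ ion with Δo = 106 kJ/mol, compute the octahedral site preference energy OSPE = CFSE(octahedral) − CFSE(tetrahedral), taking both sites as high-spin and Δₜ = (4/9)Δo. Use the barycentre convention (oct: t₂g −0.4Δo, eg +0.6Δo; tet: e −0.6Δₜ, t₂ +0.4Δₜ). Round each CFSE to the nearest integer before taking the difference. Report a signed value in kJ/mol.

-45

Octahedral high-spin t₂g⁶ eg³: CFSE = -0.6 × 106 = -64 kJ/mol.
Tetrahedral e⁴ t₂⁵ gives -0.4Δₜ = -0.4 × (4/9) × 106 = -19 kJ/mol.
Subtracting, OSPE = -64 − (-19) = -45 kJ/mol.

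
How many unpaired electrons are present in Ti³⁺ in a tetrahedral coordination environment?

Group 4 minus oxidation state +3 gives a d¹ configuration for Ti³⁺.
With tetrahedral geometry the complex is necessarily high-spin.
Configuration: e¹ t₂⁰, giving 1 unpaired electron.

1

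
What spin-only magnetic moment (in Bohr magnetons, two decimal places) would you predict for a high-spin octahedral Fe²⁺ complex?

4.90 Bohr magnetons

Fe is in group 8, so Fe²⁺ is d⁶ (8 − 2 = 6).
Configuration: t₂g⁴ eg² → 4 unpaired electrons.
μ(spin-only) = √[4(4+2)] = √24 ≈ 4.90 Bohr magnetons.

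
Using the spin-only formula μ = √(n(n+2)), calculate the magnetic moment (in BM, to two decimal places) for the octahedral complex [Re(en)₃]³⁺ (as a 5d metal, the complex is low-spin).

2.83 BM

en is neutral, so the +3 overall charge sits on Re: oxidation state +3.
Group 7 minus oxidation state +3 gives a d⁴ configuration for Re³⁺.
Configuration: t2g^4 e_g^0 → 2 unpaired electrons.
μ(spin-only) = √[2(2+2)] = √8 ≈ 2.83 BM.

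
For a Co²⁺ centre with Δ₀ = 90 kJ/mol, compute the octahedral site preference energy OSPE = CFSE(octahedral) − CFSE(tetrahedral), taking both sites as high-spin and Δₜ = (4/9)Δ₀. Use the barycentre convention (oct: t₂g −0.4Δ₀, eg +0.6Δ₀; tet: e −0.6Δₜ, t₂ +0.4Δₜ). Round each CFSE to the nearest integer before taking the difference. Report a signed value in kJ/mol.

-24

Group 9 minus oxidation state +2 gives a d⁷ configuration for Co²⁺.
Octahedral high-spin t2g^5 e_g^2: CFSE = -0.8 × 90 = -72 kJ/mol.
In a tetrahedral site the filling is e^4 t2^3: CFSE(tet) = -1.2Δₜ = -1.2 × (4/9)(90) = -48 kJ/mol.
Subtracting, OSPE = -72 − (-48) = -24 kJ/mol.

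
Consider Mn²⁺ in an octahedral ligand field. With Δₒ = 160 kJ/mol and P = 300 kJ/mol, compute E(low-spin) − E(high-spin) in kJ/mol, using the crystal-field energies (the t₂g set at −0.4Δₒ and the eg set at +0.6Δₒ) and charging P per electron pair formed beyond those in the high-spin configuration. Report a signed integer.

Mn²⁺: group 7, so d-count = 7 − 2 = 5.
In the high-spin limit (t₂g³ eg²) the orbital term is 0.0Δₒ = 0 kJ/mol, with no excess pairing.
For low-spin the configuration is t₂g⁵ eg⁰: orbital energy -2.0 × 160 = -320 kJ/mol, and 2 additional pairs relative to high-spin add 600 kJ/mol, giving 280 kJ/mol.
E(LS) − E(HS) = 280 − (0) = 280 kJ/mol.

280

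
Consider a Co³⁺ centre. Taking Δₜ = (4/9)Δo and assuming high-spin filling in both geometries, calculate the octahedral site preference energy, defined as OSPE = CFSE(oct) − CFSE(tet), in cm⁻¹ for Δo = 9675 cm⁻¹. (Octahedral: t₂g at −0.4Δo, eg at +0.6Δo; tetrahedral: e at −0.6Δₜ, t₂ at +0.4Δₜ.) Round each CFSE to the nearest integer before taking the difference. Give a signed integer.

Co is in group 9, so Co³⁺ is d⁶ (9 − 3 = 6).
Octahedral (high-spin): t₂g⁴ eg², CFSE = 4(−0.4) + 2(+0.6) = -0.4Δo = -0.4 × 9675 = -3870 cm⁻¹.
Tetrahedral: e³ t₂³, CFSE = 3(−0.6) + 3(+0.4) = -0.6Δₜ = -0.6 × (4/9) × 9675 = -2580 cm⁻¹.
OSPE = -3870 − (-2580) = -1290 cm⁻¹.

-1290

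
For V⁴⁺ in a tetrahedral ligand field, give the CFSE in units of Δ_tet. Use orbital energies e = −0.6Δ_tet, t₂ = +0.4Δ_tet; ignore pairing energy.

V is in group 5, so V⁴⁺ is d¹ (5 − 4 = 1).
With tetrahedral geometry the complex is necessarily high-spin.
Configuration: e¹ t₂⁰.
CFSE = 1(-0.6Δ_tet) + 0(0.4Δ_tet) = -0.6Δ_tet + 0.0Δ_tet = -0.6Δ_tet.

-0.6 Δ_tet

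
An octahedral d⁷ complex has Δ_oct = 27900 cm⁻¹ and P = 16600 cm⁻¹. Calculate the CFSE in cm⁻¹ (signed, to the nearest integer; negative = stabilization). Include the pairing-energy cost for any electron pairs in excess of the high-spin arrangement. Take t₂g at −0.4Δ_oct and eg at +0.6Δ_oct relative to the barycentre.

-33620

With Δ_oct > P the complex is low-spin.
Configuration: t₂g⁶ eg¹.
Orbital CFSE = -1.8Δ_oct = -1.8 × 27900 = -50220 cm⁻¹.
Excess pairs vs high-spin: 3 − 2 = 1; pairing cost = +16600 cm⁻¹.
Net CFSE = -50220 + 16600 = -33620 cm⁻¹.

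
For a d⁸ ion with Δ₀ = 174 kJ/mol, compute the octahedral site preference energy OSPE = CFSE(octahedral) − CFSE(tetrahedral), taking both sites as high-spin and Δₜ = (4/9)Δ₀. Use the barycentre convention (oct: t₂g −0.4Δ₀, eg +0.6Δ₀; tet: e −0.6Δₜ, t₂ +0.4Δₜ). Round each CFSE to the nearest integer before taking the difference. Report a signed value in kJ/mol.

Octahedral (high-spin): t2g^6 e_g^2, CFSE = 6(−0.4) + 2(+0.6) = -1.2Δ₀ = -1.2 × 174 = -209 kJ/mol.
Tetrahedral e^4 t2^4 gives -0.8Δₜ = -0.8 × (4/9) × 174 = -62 kJ/mol.
OSPE = CFSE(oct) − CFSE(tet) = -209 − (-62) = -147 kJ/mol.

-147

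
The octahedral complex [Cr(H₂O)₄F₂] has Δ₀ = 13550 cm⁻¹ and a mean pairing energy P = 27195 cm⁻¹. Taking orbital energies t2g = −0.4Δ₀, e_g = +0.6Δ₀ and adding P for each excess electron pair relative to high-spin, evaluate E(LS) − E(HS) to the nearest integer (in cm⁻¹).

Ligand charges: 4×(+0) from H₂O and 2×(-1) from F⁻ sum to -2; with overall charge +0, Cr is +2.
Cr sits in group 6; removing 2 electrons leaves Cr²⁺ with 6 − 2 = 4 d electrons.
High-spin: t2g^3 e_g^1, CFSE = -0.6Δ₀ = -8130 cm⁻¹.
Low-spin t2g^4 e_g^0 gives -1.6Δ₀ = -21680 cm⁻¹, but forming 1 extra pair costs 1P = 27195 cm⁻¹, so E(LS) = -21680 + 27195 = 5515 cm⁻¹.
The difference is 5515 − (-8130) = 13645 cm⁻¹, so high-spin lies lower.

13645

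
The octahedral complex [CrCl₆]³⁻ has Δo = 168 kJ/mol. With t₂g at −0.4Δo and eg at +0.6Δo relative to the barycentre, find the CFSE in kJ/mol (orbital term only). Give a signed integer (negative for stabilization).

-202

Each Cl⁻ contributes -1; 6 × (-1) = -6. With overall charge -3, Cr is in the +3 oxidation state.
Cr sits in group 6; removing 3 electrons leaves Cr³⁺ with 6 − 3 = 3 d electrons.
Configuration: t₂g³ eg⁰.
CFSE(orbital) = 3×(-0.4Δo) + 0×(0.6Δo) = -1.2Δo; with Δo = 168 kJ/mol that is -202 kJ/mol.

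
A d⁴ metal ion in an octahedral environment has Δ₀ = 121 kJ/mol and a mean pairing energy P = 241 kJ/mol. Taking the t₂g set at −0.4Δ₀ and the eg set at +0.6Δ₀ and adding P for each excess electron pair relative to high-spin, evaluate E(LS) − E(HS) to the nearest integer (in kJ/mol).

120

In the high-spin limit (t₂g³ eg¹) the orbital term is -0.6Δ₀ = -73 kJ/mol, with no excess pairing.
Low-spin: t₂g⁴ eg⁰, orbital CFSE = -1.6Δ₀ = -194 kJ/mol; plus 1 excess pair × P = +241 kJ/mol; total 47 kJ/mol.
Thus E(LS) − E(HS) = 120 kJ/mol.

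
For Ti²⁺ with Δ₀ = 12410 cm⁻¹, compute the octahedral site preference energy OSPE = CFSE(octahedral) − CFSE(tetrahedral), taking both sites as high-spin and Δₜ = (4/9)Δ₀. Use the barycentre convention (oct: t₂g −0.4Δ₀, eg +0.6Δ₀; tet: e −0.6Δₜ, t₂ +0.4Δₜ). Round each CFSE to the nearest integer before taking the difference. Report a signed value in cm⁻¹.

-3309

Group 4 minus oxidation state +2 gives a d² configuration for Ti²⁺.
Octahedral high-spin t₂g² eg⁰: CFSE = -0.8 × 12410 = -9928 cm⁻¹.
Tetrahedral e² t₂⁰ gives -1.2Δₜ = -1.2 × (4/9) × 12410 = -6619 cm⁻¹.
OSPE = -9928 − (-6619) = -3309 cm⁻¹.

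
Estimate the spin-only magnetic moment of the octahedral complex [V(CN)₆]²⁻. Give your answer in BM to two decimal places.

1.73 BM

Each CN⁻ contributes -1; 6 × (-1) = -6. With overall charge -2, V is in the +4 oxidation state.
V is in group 5, so V⁴⁺ is d¹ (5 − 4 = 1).
Configuration: t₂g¹ eg⁰ → 1 unpaired electron.
μ(spin-only) = √[1(1+2)] = √3 ≈ 1.73 BM.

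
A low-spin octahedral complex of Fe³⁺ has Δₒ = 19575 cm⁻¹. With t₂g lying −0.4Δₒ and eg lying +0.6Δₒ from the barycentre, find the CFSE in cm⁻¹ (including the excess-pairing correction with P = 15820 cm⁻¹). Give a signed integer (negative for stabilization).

-7510

Fe³⁺: group 8, so d-count = 8 − 3 = 5.
The d⁵ electrons fill as t₂g⁵ eg⁰.
The orbital stabilization is -2.0Δₒ = -2.0 × 19575 = -39150 cm⁻¹.
High-spin d⁵ would be t₂g³ eg² with 0 pairs; low-spin has 2, so 2 excess pairs cost +2P = +31640 cm⁻¹.
Net CFSE = -39150 + 31640 = -7510 cm⁻¹.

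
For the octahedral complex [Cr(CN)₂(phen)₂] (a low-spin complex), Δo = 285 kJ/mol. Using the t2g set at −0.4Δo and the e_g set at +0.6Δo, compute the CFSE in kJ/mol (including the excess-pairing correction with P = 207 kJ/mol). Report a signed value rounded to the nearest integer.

-249

Ligand charges: 2×(-1) from CN⁻ and 2×(+0) from phen sum to -2; with overall charge +0, Cr is +2.
Group 6 minus oxidation state +2 gives a d⁴ configuration for Cr²⁺.
Configuration: t2g^4 e_g^0.
The orbital stabilization is -1.6Δo = -1.6 × 285 = -456 kJ/mol.
Relative to high-spin t2g^3 e_g^1 (0 paired), the low-spin configuration has 1 additional pair, contributing +1 × 207 = +207 kJ/mol.
Combining: -456 + 207 = -249 kJ/mol.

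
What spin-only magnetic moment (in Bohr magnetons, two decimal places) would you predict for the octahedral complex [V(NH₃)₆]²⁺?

3.87 Bohr magnetons

NH₃ is neutral, so the +2 overall charge sits on V: oxidation state +2.
V is in group 5, so V²⁺ is d³ (5 − 2 = 3).
For octahedral d³ the high- and low-spin configurations coincide.
Configuration: t2g^3 e_g^0 → 3 unpaired electrons.
μ(spin-only) = √[3(3+2)] = √15 ≈ 3.87 Bohr magnetons.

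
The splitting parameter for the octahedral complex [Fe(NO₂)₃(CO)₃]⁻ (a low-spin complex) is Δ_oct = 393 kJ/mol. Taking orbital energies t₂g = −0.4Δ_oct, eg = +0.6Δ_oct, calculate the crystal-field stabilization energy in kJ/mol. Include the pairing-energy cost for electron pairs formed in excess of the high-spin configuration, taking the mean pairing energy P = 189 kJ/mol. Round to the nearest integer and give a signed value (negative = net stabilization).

Ligand charges: 3×(-1) from NO₂⁻ and 3×(+0) from CO sum to -3; with overall charge -1, Fe is +2.
Fe²⁺: group 8, so d-count = 8 − 2 = 6.
Configuration: t₂g⁶ eg⁰.
CFSE(orbital) = 6×(-0.4Δ_oct) + 0×(0.6Δ_oct) = -2.4Δ_oct; with Δ_oct = 393 kJ/mol that is -943 kJ/mol.
Relative to high-spin t₂g⁴ eg² (1 paired), the low-spin configuration has 2 additional pairs, contributing +2 × 189 = +378 kJ/mol.
Overall CFSE = -943 + 378 = -565 kJ/mol.

-565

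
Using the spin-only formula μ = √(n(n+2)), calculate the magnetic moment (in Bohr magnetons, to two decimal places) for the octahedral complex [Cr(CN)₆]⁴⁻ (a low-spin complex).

2.83 Bohr magnetons

Each CN⁻ contributes -1; 6 × (-1) = -6. With overall charge -4, Cr is in the +2 oxidation state.
Cr²⁺: group 6, so d-count = 6 − 2 = 4.
Configuration: t₂g⁴ eg⁰ → 2 unpaired electrons.
μ(spin-only) = √[2(2+2)] = √8 ≈ 2.83 Bohr magnetons.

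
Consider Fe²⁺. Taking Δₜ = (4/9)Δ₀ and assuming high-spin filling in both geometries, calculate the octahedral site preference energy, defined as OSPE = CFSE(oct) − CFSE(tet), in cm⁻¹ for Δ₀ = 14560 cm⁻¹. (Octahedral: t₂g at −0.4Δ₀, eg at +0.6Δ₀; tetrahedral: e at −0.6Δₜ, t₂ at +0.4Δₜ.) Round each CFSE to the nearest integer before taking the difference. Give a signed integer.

Fe is in group 8, so Fe²⁺ is d⁶ (8 − 2 = 6).
In an octahedral site d⁶ (HS) is t₂g⁴ eg², giving CFSE(oct) = -0.4Δ₀ = -5824 cm⁻¹.
Tetrahedral: e³ t₂³, CFSE = 3(−0.6) + 3(+0.4) = -0.6Δₜ = -0.6 × (4/9) × 14560 = -3883 cm⁻¹.
OSPE = -5824 − (-3883) = -1941 cm⁻¹.

-1941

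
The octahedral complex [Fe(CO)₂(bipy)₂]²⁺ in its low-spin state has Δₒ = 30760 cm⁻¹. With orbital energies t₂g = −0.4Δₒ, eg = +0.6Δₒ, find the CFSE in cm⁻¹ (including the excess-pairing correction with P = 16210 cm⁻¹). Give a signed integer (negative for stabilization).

-41404

Ligand charges: 2×(+0) from CO and 2×(+0) from bipy sum to +0; with overall charge +2, Fe is +2.
Fe sits in group 8; removing 2 electrons leaves Fe²⁺ with 8 − 2 = 6 d electrons.
The d⁶ electrons fill as t₂g⁶ eg⁰.
CFSE(orbital) = 6×(-0.4Δₒ) + 0×(0.6Δₒ) = -2.4Δₒ; with Δₒ = 30760 cm⁻¹ that is -73824 cm⁻¹.
Relative to high-spin t₂g⁴ eg² (1 paired), the low-spin configuration has 2 additional pairs, contributing +2 × 16210 = +32420 cm⁻¹.
Combining: -73824 + 32420 = -41404 cm⁻¹.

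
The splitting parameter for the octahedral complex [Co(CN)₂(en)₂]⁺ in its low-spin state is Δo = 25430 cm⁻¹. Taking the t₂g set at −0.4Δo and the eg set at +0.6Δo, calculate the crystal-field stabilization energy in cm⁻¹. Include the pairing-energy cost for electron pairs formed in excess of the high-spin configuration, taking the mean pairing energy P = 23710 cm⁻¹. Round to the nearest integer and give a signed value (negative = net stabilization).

Ligand charges: 2×(-1) from CN⁻ and 2×(+0) from en sum to -2; with overall charge +1, Co is +3.
Co is in group 9, so Co³⁺ is d⁶ (9 − 3 = 6).
Configuration: t₂g⁶ eg⁰.
The orbital stabilization is -2.4Δo = -2.4 × 25430 = -61032 cm⁻¹.
Pairing penalty: 3 pairs vs 1 in the high-spin reference → 2 extra × P = 47420 cm⁻¹.
Net CFSE = -61032 + 47420 = -13612 cm⁻¹.

-13612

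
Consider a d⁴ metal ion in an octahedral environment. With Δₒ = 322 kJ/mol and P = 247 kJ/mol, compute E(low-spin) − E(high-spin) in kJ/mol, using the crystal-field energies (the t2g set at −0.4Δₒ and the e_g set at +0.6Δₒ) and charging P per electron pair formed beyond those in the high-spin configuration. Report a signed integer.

High-spin: t2g^3 e_g^1, CFSE = -0.6Δₒ = -193 kJ/mol.
Low-spin: t2g^4 e_g^0, orbital CFSE = -1.6Δₒ = -515 kJ/mol; plus 1 excess pair × P = +247 kJ/mol; total -268 kJ/mol.
E(LS) − E(HS) = -268 − (-193) = -75 kJ/mol.

-75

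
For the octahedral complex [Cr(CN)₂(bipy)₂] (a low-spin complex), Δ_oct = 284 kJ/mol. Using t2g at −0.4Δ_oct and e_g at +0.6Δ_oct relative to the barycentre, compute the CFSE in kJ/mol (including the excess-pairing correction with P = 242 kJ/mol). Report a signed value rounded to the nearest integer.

-212

Ligand charges: 2×(-1) from CN⁻ and 2×(+0) from bipy sum to -2; with overall charge +0, Cr is +2.
Cr²⁺: group 6, so d-count = 6 − 2 = 4.
The d⁴ electrons fill as t2g^4 e_g^0.
The orbital stabilization is -1.6Δ_oct = -1.6 × 284 = -454 kJ/mol.
Relative to high-spin t2g^3 e_g^1 (0 paired), the low-spin configuration has 1 additional pair, contributing +1 × 242 = +242 kJ/mol.
Net CFSE = -454 + 242 = -212 kJ/mol.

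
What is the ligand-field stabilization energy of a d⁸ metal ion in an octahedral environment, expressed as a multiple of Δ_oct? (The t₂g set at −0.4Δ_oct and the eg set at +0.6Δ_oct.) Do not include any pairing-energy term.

-1.2 Δ_oct

Configuration: t₂g⁶ eg².
CFSE = 6(-0.4Δ_oct) + 2(0.6Δ_oct) = -2.4Δ_oct + 1.2Δ_oct = -1.2Δ_oct.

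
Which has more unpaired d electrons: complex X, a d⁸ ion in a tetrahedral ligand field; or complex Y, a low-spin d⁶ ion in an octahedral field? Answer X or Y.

X

X: Tetrahedral splitting is small, so the complex is high-spin; e^4 t2^4 → 2 unpaired.
Y: t2g^6 e_g^0 → 0 unpaired.
So X has more unpaired electrons.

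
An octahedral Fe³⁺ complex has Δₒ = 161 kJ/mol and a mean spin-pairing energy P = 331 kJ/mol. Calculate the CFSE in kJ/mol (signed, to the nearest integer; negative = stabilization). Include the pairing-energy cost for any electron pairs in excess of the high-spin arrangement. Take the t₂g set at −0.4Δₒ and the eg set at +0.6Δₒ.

Fe is in group 8, so Fe³⁺ is d⁵ (8 − 3 = 5).
Δₒ < P, so pairing is avoided: the ground state is high-spin.
Filling d⁵ accordingly: t₂g³ eg².
Orbital CFSE = 0.0Δₒ = 0.0 × 161 = 0 kJ/mol.
High-spin has no excess pairs, so no pairing correction applies.

0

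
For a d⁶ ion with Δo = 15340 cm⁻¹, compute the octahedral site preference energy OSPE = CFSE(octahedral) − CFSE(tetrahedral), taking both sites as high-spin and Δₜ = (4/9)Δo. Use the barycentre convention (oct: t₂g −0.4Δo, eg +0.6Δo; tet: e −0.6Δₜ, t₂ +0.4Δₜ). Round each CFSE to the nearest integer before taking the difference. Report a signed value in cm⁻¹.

Octahedral high-spin t2g^4 e_g^2: CFSE = -0.4 × 15340 = -6136 cm⁻¹.
In a tetrahedral site the filling is e^3 t2^3: CFSE(tet) = -0.6Δₜ = -0.6 × (4/9)(15340) = -4091 cm⁻¹.
Subtracting, OSPE = -6136 − (-4091) = -2045 cm⁻¹.

-2045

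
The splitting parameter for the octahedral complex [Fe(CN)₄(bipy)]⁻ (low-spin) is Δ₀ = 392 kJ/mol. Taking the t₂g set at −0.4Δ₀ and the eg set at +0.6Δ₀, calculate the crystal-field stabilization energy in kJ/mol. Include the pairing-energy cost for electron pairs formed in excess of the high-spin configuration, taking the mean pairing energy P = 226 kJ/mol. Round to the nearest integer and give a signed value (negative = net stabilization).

Ligand charges: 4×(-1) from CN⁻ and 1×(+0) from bipy sum to -4; with overall charge -1, Fe is +3.
Group 8 minus oxidation state +3 gives a d⁵ configuration for Fe³⁺.
Configuration: t₂g⁵ eg⁰.
The orbital stabilization is -2.0Δ₀ = -2.0 × 392 = -784 kJ/mol.
Pairing penalty: 2 pairs vs 0 in the high-spin reference → 2 extra × P = 452 kJ/mol.
Net CFSE = -784 + 452 = -332 kJ/mol.

-332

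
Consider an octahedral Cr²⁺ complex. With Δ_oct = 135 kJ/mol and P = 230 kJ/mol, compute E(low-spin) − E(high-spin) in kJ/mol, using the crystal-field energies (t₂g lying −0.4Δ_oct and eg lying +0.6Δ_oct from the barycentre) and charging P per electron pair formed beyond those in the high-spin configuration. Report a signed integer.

Cr is in group 6, so Cr²⁺ is d⁴ (6 − 2 = 4).
High-spin: t₂g³ eg¹, CFSE = -0.6Δ_oct = -81 kJ/mol.
Low-spin: t₂g⁴ eg⁰, orbital CFSE = -1.6Δ_oct = -216 kJ/mol; plus 1 excess pair × P = +230 kJ/mol; total 14 kJ/mol.
E(LS) − E(HS) = 14 − (-81) = 95 kJ/mol.

95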